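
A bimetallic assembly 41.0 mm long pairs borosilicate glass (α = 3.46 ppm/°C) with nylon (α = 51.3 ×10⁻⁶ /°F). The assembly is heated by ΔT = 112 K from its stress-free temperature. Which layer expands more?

nylon

nylon: α = 51.3×10⁻⁶/°F × 9/5 = 92.3×10⁻⁶/K.
α(borosilicate glass) = 3.46×10⁻⁶/K vs α(nylon) = 92.3×10⁻⁶/K.
Higher α expands more for the same ΔT: nylon.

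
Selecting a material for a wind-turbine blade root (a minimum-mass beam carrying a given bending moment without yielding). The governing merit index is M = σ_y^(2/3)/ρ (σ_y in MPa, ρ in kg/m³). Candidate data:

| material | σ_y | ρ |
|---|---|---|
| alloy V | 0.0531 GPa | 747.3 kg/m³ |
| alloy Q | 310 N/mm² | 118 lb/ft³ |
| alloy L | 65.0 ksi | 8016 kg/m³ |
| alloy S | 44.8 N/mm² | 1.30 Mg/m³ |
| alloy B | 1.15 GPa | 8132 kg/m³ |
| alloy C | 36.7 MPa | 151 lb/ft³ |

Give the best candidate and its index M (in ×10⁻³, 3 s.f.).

alloy Q, M = 24.2×10⁻³

Convert each candidate to consistent units, then evaluate M:
  alloy V: σ_y = 53.10 MPa, ρ = 747.3 kg/m³
  alloy Q: σ_y = 310.0 MPa, ρ = 1890 kg/m³
  alloy L: σ_y = 448.2 MPa, ρ = 8016 kg/m³
  alloy S: σ_y = 44.80 MPa, ρ = 1300 kg/m³
  alloy B: σ_y = 1150 MPa, ρ = 8132 kg/m³
  alloy C: σ_y = 36.70 MPa, ρ = 2419 kg/m³
  alloy Q: M = 24.2×10⁻³
  alloy V: M = 18.9×10⁻³
  alloy B: M = 13.5×10⁻³
  alloy S: M = 9.70×10⁻³
  alloy L: M = 7.31×10⁻³
  alloy C: M = 4.57×10⁻³
Highest index: alloy Q.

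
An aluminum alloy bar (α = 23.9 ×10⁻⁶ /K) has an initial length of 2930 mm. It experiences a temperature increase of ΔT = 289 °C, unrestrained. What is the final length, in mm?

ΔL = α·L₀·ΔT = 23.9×10⁻⁶ × 2930 mm × 289.0 K = 20.2 mm.
L = L₀ + ΔL = 2930 + 20.2 = 2950.2 mm.

2950.2 mm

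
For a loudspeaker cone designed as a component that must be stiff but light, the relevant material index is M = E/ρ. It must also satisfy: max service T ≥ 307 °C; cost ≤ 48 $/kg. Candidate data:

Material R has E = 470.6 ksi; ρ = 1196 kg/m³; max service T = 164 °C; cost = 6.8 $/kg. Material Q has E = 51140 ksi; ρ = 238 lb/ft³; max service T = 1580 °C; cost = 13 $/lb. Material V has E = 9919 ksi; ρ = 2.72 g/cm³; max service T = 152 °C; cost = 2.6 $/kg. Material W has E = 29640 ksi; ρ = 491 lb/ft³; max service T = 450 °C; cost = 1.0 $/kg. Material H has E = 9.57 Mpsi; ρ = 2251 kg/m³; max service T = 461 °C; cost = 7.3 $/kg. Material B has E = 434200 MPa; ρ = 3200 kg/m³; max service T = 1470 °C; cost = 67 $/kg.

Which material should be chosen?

Screen on constraints: max service T ≥ 307 °C; cost ≤ 48 $/kg. Survivors: material Q, material W, material H.
Putting every candidate on a common basis:
  material Q: E = 352.6 GPa, ρ = 3812 kg/m³
  material W: E = 204.4 GPa, ρ = 7865 kg/m³
  material H: E = 65.98 GPa, ρ = 2251 kg/m³
  material Q: M = 92.5 MN·m/kg
  material H: M = 29.3 MN·m/kg
  material W: M = 26.0 MN·m/kg
Highest index: material Q.

material Q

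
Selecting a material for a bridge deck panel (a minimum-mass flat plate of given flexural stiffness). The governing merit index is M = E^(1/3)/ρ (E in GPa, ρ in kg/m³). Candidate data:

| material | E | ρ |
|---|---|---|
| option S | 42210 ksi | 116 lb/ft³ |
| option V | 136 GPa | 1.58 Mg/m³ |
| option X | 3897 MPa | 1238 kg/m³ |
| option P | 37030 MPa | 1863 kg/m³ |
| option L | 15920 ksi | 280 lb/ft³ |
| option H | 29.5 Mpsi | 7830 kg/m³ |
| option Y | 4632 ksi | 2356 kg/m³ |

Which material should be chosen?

option S

Putting every candidate on a common basis:
  option S: E = 291.0 GPa, ρ = 1858 kg/m³
  option V: E = 136.0 GPa, ρ = 1580 kg/m³
  option X: E = 3.897 GPa, ρ = 1238 kg/m³
  option P: E = 37.03 GPa, ρ = 1863 kg/m³
  option L: E = 109.8 GPa, ρ = 4485 kg/m³
  option H: E = 203.4 GPa, ρ = 7830 kg/m³
  option Y: E = 31.94 GPa, ρ = 2356 kg/m³
  option S: M = 3.57×10⁻³
  option V: M = 3.25×10⁻³
  option P: M = 1.79×10⁻³
  option Y: M = 1.35×10⁻³
  option X: M = 1.27×10⁻³
  option L: M = 1.07×10⁻³
  option H: M = 0.751×10⁻³
Option S ranks first.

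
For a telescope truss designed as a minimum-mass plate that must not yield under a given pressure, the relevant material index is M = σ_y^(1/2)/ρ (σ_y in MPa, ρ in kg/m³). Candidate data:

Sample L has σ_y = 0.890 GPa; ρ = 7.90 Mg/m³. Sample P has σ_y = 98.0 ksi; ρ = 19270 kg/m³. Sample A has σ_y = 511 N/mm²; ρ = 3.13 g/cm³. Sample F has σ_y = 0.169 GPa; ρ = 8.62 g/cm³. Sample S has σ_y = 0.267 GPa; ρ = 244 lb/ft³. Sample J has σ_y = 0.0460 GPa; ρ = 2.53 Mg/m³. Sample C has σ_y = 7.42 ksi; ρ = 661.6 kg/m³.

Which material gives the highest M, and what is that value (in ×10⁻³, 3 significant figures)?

sample C, M = 10.8×10⁻³

Putting every candidate on a common basis:
  sample L: σ_y = 890.0 MPa, ρ = 7900 kg/m³
  sample P: σ_y = 675.7 MPa, ρ = 19270 kg/m³
  sample A: σ_y = 511.0 MPa, ρ = 3130 kg/m³
  sample F: σ_y = 169.0 MPa, ρ = 8620 kg/m³
  sample S: σ_y = 267.0 MPa, ρ = 3909 kg/m³
  sample J: σ_y = 46.00 MPa, ρ = 2530 kg/m³
  sample C: σ_y = 51.16 MPa, ρ = 661.6 kg/m³
  sample C: M = 10.8×10⁻³
  sample A: M = 7.22×10⁻³
  sample S: M = 4.18×10⁻³
  sample L: M = 3.78×10⁻³
  sample J: M = 2.68×10⁻³
  sample F: M = 1.51×10⁻³
  sample P: M = 1.35×10⁻³
Sample C ranks first.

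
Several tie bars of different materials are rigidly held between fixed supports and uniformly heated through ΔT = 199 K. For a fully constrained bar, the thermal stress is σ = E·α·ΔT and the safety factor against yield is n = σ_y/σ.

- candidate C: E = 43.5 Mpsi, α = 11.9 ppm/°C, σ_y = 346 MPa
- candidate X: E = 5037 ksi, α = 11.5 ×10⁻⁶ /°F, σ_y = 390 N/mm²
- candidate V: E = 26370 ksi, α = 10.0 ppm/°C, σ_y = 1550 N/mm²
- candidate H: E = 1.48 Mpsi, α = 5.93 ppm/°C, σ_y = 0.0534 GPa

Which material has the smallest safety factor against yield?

In consistent units (E in GPa, α in ×10⁻⁶/K, σ_y in MPa):
  candidate C: E = 299.9, α = 11.9, σ_y = 346.0 → σ = 710 MPa, n = 0.487
  candidate X: E = 34.73, α = 20.7, σ_y = 390.0 → σ = 143 MPa, n = 2.73
  candidate V: E = 181.8, α = 10.0, σ_y = 1550 → σ = 362 MPa, n = 4.28
  candidate H: E = 10.20, α = 5.93, σ_y = 53.40 → σ = 12.0 MPa, n = 4.43
Candidate C has the lowest safety factor, n = 0.487.

candidate C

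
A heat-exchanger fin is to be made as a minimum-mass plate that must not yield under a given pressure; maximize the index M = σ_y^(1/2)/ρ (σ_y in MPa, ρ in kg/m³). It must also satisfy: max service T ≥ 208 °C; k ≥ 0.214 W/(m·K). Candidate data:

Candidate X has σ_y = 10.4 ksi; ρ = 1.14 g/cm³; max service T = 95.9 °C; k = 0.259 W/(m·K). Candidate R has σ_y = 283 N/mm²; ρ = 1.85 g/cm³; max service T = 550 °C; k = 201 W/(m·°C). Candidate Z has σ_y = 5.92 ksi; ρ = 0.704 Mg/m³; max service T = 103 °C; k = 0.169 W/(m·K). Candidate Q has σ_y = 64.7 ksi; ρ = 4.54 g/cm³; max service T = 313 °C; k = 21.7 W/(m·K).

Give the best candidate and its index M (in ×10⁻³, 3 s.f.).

Screen on constraints: max service T ≥ 208 °C; k ≥ 0.214 W/(m·K). Survivors: candidate R, candidate Q.
After converting to SI:
  candidate R: σ_y = 283.0 MPa, ρ = 1850 kg/m³
  candidate Q: σ_y = 446.1 MPa, ρ = 4540 kg/m³
  candidate R: M = 9.09×10⁻³
  candidate Q: M = 4.65×10⁻³
Candidate R ranks first.

candidate R, M = 9.09×10⁻³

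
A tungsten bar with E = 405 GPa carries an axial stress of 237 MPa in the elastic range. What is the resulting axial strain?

5.85×10⁻⁴

ε = σ/E = 237 / 405000 = 5.85×10⁻⁴.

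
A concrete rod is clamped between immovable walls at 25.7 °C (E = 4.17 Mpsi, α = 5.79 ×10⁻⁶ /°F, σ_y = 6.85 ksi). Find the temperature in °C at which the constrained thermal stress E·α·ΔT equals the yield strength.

E = 4.17 Mpsi = 28.75 GPa.
α = 5.79×10⁻⁶/°F × 9/5 = 10.4×10⁻⁶/K.
σ_y = 6.85 ksi = 47.23 MPa.
E·α·ΔT = 47.23 MPa ⇒ ΔT = 47.23 / (28.75×10³ × 10.4×10⁻⁶) = 157.6 K.
T = 25.7 + 157.6 = 183.3 °C.

183 °C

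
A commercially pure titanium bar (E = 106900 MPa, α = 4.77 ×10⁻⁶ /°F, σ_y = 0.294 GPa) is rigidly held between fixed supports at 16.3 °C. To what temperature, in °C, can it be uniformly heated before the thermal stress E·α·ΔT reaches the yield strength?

E = 106900 MPa = 106.9 GPa.
α = 4.77×10⁻⁶/°F × 9/5 = 8.59×10⁻⁶/K.
σ_y = 0.294 GPa = 294.0 MPa.
E·α·ΔT = 294.0 MPa ⇒ ΔT = 294.0 / (106.9×10³ × 8.59×10⁻⁶) = 320.3 K.
T = 16.3 + 320.3 = 336.6 °C.

337 °C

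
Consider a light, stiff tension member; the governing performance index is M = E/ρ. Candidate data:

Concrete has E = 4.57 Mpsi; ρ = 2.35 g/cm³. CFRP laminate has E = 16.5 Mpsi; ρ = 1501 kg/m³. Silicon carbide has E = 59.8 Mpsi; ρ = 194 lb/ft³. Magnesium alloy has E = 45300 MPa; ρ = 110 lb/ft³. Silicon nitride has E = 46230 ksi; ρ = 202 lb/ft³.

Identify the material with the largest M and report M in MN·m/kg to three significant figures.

silicon carbide, M = 133 MN·m/kg

In SI units:
  concrete: E = 31.51 GPa, ρ = 2350 kg/m³
  CFRP laminate: E = 113.8 GPa, ρ = 1501 kg/m³
  silicon carbide: E = 412.3 GPa, ρ = 3108 kg/m³
  magnesium alloy: E = 45.30 GPa, ρ = 1762 kg/m³
  silicon nitride: E = 318.7 GPa, ρ = 3236 kg/m³
  silicon carbide: M = 133 MN·m/kg
  silicon nitride: M = 98.5 MN·m/kg
  CFRP laminate: M = 75.8 MN·m/kg
  magnesium alloy: M = 25.7 MN·m/kg
  concrete: M = 13.4 MN·m/kg
The maximum is for silicon carbide.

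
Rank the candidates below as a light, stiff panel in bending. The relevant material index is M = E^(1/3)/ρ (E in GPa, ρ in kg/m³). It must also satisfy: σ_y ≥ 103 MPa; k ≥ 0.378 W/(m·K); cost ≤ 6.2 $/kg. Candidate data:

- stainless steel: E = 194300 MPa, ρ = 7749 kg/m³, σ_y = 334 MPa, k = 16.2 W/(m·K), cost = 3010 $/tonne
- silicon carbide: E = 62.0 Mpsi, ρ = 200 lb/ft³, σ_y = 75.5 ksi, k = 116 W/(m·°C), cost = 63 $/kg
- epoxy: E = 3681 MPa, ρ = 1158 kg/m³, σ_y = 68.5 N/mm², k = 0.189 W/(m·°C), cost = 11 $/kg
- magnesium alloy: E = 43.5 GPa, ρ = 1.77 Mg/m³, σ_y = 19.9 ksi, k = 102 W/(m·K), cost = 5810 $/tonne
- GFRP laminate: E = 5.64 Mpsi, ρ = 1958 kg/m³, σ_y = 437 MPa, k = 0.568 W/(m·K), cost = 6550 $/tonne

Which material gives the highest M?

magnesium alloy

Screen on constraints: σ_y ≥ 103 MPa; k ≥ 0.378 W/(m·K); cost ≤ 6.2 $/kg. Survivors: stainless steel, magnesium alloy.
Putting every candidate on a common basis:
  stainless steel: E = 194.3 GPa, ρ = 7749 kg/m³
  magnesium alloy: E = 43.50 GPa, ρ = 1770 kg/m³
  magnesium alloy: M = 1.99×10⁻³
  stainless steel: M = 0.747×10⁻³
Magnesium alloy has the largest M.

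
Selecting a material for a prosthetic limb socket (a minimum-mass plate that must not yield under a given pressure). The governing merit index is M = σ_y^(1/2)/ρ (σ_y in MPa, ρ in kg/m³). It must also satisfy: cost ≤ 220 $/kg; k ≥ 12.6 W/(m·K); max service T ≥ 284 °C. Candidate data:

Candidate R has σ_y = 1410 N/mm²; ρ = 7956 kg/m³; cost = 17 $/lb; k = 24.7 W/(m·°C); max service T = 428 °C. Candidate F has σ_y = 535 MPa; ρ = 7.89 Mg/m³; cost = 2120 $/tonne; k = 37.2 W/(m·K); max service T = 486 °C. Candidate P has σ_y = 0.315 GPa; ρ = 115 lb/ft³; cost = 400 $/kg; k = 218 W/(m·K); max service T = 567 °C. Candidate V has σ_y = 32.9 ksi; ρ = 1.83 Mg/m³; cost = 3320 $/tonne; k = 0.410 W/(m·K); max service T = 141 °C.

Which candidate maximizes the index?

candidate R

Screen on constraints: cost ≤ 220 $/kg; k ≥ 12.6 W/(m·K); max service T ≥ 284 °C. Survivors: candidate R, candidate F.
In SI units:
  candidate R: σ_y = 1410 MPa, ρ = 7956 kg/m³
  candidate F: σ_y = 535.0 MPa, ρ = 7890 kg/m³
  candidate R: M = 4.72×10⁻³
  candidate F: M = 2.93×10⁻³
Candidate R has the largest M.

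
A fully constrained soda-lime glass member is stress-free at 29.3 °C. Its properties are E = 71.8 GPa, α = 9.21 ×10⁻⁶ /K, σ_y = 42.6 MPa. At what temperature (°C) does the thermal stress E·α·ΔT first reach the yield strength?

93.7 °C

E·α·ΔT = 42.60 MPa ⇒ ΔT = 42.60 / (71.80×10³ × 9.21×10⁻⁶) = 64.42 K.
T = 29.3 + 64.42 = 93.72 °C.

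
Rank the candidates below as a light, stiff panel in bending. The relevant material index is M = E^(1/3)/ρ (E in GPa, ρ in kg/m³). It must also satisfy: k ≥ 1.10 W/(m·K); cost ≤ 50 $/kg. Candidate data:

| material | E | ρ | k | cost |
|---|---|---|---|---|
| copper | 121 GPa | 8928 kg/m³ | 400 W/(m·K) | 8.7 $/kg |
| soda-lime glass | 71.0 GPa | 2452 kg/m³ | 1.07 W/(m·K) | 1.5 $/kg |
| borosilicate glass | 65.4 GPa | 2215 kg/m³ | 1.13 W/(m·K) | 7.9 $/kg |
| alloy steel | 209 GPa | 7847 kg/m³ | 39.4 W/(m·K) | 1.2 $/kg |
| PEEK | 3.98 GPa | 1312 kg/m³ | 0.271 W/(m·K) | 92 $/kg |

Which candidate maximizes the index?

borosilicate glass

Screen on constraints: k ≥ 1.10 W/(m·K); cost ≤ 50 $/kg. Survivors: copper, borosilicate glass, alloy steel.
Computing M directly (units already consistent):
  borosilicate glass: M = 1.82×10⁻³
  alloy steel: M = 0.756×10⁻³
  copper: M = 0.554×10⁻³
Borosilicate glass ranks first.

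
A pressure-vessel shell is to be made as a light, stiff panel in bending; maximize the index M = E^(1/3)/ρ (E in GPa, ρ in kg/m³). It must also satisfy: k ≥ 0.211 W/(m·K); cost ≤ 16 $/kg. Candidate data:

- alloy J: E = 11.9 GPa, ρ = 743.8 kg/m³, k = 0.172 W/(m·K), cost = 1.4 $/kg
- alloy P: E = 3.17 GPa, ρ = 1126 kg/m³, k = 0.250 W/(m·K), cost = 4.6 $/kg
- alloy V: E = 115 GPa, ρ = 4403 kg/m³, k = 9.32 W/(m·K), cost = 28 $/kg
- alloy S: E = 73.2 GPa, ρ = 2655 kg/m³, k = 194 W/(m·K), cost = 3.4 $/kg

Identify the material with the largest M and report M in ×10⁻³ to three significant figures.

Screen on constraints: k ≥ 0.211 W/(m·K); cost ≤ 16 $/kg. Survivors: alloy P, alloy S.
Per-candidate index values:
  alloy S: M = 1.58×10⁻³
  alloy P: M = 1.30×10⁻³
Highest index: alloy S.

alloy S, M = 1.58×10⁻³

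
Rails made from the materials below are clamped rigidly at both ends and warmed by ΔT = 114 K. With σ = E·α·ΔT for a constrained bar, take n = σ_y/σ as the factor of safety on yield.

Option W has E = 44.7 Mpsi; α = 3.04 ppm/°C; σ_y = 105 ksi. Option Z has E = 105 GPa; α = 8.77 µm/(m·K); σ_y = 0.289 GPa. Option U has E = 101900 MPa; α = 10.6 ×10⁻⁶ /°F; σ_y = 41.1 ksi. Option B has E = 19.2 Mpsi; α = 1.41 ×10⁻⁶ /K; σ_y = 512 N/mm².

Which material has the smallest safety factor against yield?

With everything in SI (GPa, ×10⁻⁶/K, MPa):
  option W: E = 308.2, α = 3.04, σ_y = 723.9 → σ = 107 MPa, n = 6.78
  option Z: E = 105.0, α = 8.77, σ_y = 289.0 → σ = 105 MPa, n = 2.75
  option U: E = 101.9, α = 19.1, σ_y = 283.4 → σ = 222 MPa, n = 1.28
  option B: E = 132.4, α = 1.41, σ_y = 512.0 → σ = 21.3 MPa, n = 24.1
The minimum is option U at n = 1.28.

option U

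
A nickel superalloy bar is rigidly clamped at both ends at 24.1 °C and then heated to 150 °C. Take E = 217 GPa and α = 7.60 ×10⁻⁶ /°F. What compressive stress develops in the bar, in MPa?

α = 7.60×10⁻⁶/°F × 9/5 = 13.7×10⁻⁶/K.
ΔT = 125.9 K. Constrained thermal stress σ = E·α·ΔT = 217.0×10³ MPa × 13.7×10⁻⁶ × 125.9 = 374 MPa (compressive).

374 MPa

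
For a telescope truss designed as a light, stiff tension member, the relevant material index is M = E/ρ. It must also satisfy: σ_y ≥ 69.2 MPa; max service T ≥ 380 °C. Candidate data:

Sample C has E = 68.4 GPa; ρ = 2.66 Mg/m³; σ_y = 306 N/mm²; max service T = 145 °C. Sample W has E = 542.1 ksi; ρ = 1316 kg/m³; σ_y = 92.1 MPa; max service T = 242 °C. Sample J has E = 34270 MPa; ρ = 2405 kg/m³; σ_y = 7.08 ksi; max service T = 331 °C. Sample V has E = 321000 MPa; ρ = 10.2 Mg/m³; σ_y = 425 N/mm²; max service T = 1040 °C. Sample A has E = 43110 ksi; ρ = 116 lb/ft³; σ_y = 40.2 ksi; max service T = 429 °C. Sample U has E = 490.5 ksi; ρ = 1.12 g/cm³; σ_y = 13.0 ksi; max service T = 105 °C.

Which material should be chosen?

sample A

Screen on constraints: σ_y ≥ 69.2 MPa; max service T ≥ 380 °C. Survivors: sample V, sample A.
In SI units:
  sample V: E = 321.0 GPa, ρ = 10200 kg/m³
  sample A: E = 297.2 GPa, ρ = 1858 kg/m³
  sample A: M = 160 MN·m/kg
  sample V: M = 31.5 MN·m/kg
The maximum is for sample A.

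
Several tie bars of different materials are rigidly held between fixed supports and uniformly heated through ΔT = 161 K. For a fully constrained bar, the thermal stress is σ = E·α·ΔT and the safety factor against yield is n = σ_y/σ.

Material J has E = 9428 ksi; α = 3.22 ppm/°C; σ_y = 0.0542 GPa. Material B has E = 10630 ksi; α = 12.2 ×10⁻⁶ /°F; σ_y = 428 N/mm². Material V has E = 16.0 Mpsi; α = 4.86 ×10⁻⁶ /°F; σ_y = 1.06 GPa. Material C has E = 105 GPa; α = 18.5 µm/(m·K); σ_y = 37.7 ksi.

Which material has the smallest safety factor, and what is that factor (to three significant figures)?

Per material, after unit conversion:
  material J: E = 65.00, α = 3.22, σ_y = 54.20 → σ = 33.7 MPa, n = 1.61
  material B: E = 73.29, α = 22.0, σ_y = 428.0 → σ = 259 MPa, n = 1.65
  material V: E = 110.3, α = 8.75, σ_y = 1060 → σ = 155 MPa, n = 6.82
  material C: E = 105.0, α = 18.5, σ_y = 259.9 → σ = 313 MPa, n = 0.831
The minimum is material C at n = 0.831.

material C, n = 0.831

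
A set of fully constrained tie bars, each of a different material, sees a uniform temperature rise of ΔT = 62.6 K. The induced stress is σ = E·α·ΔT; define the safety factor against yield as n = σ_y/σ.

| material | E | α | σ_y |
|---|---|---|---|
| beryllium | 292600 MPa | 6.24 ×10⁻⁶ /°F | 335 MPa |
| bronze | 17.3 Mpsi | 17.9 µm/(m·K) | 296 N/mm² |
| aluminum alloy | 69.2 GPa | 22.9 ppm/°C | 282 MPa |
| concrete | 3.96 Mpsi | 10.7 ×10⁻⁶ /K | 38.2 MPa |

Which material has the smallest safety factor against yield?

With everything in SI (GPa, ×10⁻⁶/K, MPa):
  beryllium: E = 292.6, α = 11.2, σ_y = 335.0 → σ = 206 MPa, n = 1.63
  bronze: E = 119.3, α = 17.9, σ_y = 296.0 → σ = 134 MPa, n = 2.21
  aluminum alloy: E = 69.20, α = 22.9, σ_y = 282.0 → σ = 99.2 MPa, n = 2.84
  concrete: E = 27.30, α = 10.7, σ_y = 38.20 → σ = 18.3 MPa, n = 2.09
Beryllium has the lowest safety factor, n = 1.63.

beryllium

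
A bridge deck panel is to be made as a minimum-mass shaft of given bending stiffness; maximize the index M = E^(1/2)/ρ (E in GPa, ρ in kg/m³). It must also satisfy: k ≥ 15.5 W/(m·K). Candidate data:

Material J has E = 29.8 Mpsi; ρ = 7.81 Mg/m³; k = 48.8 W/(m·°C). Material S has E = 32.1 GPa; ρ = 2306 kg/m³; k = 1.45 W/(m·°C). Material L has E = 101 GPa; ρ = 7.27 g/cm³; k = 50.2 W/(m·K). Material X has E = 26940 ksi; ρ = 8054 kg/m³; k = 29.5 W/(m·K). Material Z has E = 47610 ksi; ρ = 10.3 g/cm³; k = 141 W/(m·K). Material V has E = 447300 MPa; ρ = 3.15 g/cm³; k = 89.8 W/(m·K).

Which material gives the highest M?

material V

Screen on constraints: k ≥ 15.5 W/(m·K). Survivors: material J, material L, material X, material Z, material V.
After converting to SI:
  material J: E = 205.5 GPa, ρ = 7810 kg/m³
  material L: E = 101.0 GPa, ρ = 7270 kg/m³
  material X: E = 185.7 GPa, ρ = 8054 kg/m³
  material Z: E = 328.3 GPa, ρ = 10300 kg/m³
  material V: E = 447.3 GPa, ρ = 3150 kg/m³
  material V: M = 6.71×10⁻³
  material J: M = 1.84×10⁻³
  material Z: M = 1.76×10⁻³
  material X: M = 1.69×10⁻³
  material L: M = 1.38×10⁻³
Material V ranks first.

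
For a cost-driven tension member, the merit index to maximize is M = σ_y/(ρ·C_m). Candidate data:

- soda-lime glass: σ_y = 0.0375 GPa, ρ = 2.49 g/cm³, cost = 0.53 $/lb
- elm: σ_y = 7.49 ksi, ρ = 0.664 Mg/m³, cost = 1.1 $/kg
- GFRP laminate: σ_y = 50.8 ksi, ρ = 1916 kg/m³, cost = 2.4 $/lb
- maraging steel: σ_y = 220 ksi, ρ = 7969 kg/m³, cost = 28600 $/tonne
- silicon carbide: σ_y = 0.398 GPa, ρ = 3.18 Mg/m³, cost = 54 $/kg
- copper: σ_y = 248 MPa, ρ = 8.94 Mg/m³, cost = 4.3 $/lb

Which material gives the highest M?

In SI units:
  soda-lime glass: σ_y = 37.50 MPa, ρ = 2490 kg/m³, cost = 1.168 $/kg
  elm: σ_y = 51.64 MPa, ρ = 664.0 kg/m³, cost = 1.100 $/kg
  GFRP laminate: σ_y = 350.3 MPa, ρ = 1916 kg/m³, cost = 5.291 $/kg
  maraging steel: σ_y = 1517 MPa, ρ = 7969 kg/m³, cost = 28.60 $/kg
  silicon carbide: σ_y = 398.0 MPa, ρ = 3180 kg/m³, cost = 54.00 $/kg
  copper: σ_y = 248.0 MPa, ρ = 8940 kg/m³, cost = 9.480 $/kg
  elm: M = 70.7 kN·m per $
  GFRP laminate: M = 34.6 kN·m per $
  soda-lime glass: M = 12.9 kN·m per $
  maraging steel: M = 6.66 kN·m per $
  copper: M = 2.93 kN·m per $
  silicon carbide: M = 2.32 kN·m per $
The maximum is for elm.

elm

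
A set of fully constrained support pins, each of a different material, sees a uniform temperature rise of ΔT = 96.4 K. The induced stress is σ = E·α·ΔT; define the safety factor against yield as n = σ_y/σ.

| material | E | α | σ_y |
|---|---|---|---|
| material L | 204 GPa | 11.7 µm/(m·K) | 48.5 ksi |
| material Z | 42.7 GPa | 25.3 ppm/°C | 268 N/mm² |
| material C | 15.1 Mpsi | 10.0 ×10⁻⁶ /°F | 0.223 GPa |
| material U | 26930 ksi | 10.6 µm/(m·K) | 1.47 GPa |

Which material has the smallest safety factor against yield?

material C

In consistent units (E in GPa, α in ×10⁻⁶/K, σ_y in MPa):
  material L: E = 204.0, α = 11.7, σ_y = 334.4 → σ = 230 MPa, n = 1.45
  material Z: E = 42.70, α = 25.3, σ_y = 268.0 → σ = 104 MPa, n = 2.57
  material C: E = 104.1, α = 18.0, σ_y = 223.0 → σ = 181 MPa, n = 1.23
  material U: E = 185.7, α = 10.6, σ_y = 1470 → σ = 190 MPa, n = 7.75
Material C has the lowest safety factor, n = 1.23.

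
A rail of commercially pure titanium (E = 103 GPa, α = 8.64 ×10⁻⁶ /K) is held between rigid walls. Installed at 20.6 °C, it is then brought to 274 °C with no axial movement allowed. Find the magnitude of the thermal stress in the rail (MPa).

226 MPa

ΔT = 253.4 K. Constrained thermal stress σ = E·α·ΔT = 103.0×10³ MPa × 8.64×10⁻⁶ × 253.4 = 226 MPa (compressive).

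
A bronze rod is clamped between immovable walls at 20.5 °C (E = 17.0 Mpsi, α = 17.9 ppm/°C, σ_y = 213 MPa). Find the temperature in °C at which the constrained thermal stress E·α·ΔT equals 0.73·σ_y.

E = 17.0 Mpsi = 117.2 GPa.
E·α·ΔT = 155.5 MPa ⇒ ΔT = 155.5 / (117.2×10³ × 17.9×10⁻⁶) = 74.11 K.
T = 20.5 + 74.11 = 94.61 °C.

94.6 °C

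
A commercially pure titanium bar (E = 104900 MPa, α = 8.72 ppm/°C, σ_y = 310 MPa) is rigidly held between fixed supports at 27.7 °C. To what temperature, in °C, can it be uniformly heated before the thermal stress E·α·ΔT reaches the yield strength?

E = 104900 MPa = 104.9 GPa.
E·α·ΔT = 310.0 MPa ⇒ ΔT = 310.0 / (104.9×10³ × 8.72×10⁻⁶) = 338.9 K.
T = 27.7 + 338.9 = 366.6 °C.

367 °C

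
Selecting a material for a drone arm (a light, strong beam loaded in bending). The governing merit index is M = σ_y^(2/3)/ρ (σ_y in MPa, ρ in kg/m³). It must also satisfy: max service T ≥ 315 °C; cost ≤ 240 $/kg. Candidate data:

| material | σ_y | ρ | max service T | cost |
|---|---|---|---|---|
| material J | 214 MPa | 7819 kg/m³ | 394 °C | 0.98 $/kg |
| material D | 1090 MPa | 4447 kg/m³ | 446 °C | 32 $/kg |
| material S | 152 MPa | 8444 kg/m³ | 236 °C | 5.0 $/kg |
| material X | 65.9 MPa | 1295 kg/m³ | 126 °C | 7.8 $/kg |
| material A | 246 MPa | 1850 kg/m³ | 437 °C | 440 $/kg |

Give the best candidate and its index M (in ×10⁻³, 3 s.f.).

Screen on constraints: max service T ≥ 315 °C; cost ≤ 240 $/kg. Survivors: material J, material D.
Evaluate M for each candidate:
  material D: M = 23.8×10⁻³
  material J: M = 4.58×10⁻³
Material D ranks first.

material D, M = 23.8×10⁻³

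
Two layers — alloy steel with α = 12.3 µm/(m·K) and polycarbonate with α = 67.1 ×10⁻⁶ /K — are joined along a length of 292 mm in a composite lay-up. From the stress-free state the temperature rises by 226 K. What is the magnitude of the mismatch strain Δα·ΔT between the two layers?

0.0124

Δα = |12.3 − 67.1|×10⁻⁶/K = 54.8×10⁻⁶/K.
Mismatch strain = Δα·ΔT = 54.8×10⁻⁶ × 226.0 = 0.0124.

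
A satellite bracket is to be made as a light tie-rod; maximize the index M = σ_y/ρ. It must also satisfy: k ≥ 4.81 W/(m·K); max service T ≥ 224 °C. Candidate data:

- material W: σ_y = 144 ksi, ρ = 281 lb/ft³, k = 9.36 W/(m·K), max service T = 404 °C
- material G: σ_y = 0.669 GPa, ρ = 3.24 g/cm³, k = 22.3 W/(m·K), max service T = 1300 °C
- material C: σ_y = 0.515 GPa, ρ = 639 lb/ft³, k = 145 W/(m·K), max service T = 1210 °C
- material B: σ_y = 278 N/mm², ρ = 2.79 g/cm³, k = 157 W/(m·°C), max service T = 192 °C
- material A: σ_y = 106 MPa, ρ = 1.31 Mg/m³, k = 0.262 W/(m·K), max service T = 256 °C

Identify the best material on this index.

material W

Screen on constraints: k ≥ 4.81 W/(m·K); max service T ≥ 224 °C. Survivors: material W, material G, material C.
In SI units:
  material W: σ_y = 992.8 MPa, ρ = 4501 kg/m³
  material G: σ_y = 669.0 MPa, ρ = 3240 kg/m³
  material C: σ_y = 515.0 MPa, ρ = 10240 kg/m³
  material W: M = 221 kN·m/kg
  material G: M = 206 kN·m/kg
  material C: M = 50.3 kN·m/kg
Highest index: material W.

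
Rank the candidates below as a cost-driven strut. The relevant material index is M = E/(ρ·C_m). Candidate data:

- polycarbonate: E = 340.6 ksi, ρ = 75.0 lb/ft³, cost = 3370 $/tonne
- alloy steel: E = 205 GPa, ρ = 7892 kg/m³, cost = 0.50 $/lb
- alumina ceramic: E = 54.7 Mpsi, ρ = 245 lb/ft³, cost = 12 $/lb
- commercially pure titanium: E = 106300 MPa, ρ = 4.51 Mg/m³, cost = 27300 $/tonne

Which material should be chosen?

alloy steel

Convert each candidate to consistent units, then evaluate M:
  polycarbonate: E = 2.348 GPa, ρ = 1201 kg/m³, cost = 3.370 $/kg
  alloy steel: E = 205.0 GPa, ρ = 7892 kg/m³, cost = 1.102 $/kg
  alumina ceramic: E = 377.1 GPa, ρ = 3925 kg/m³, cost = 26.46 $/kg
  commercially pure titanium: E = 106.3 GPa, ρ = 4510 kg/m³, cost = 27.30 $/kg
  alloy steel: M = 23.6 MN·m per $
  alumina ceramic: M = 3.63 MN·m per $
  commercially pure titanium: M = 0.863 MN·m per $
  polycarbonate: M = 0.580 MN·m per $
Alloy steel ranks first.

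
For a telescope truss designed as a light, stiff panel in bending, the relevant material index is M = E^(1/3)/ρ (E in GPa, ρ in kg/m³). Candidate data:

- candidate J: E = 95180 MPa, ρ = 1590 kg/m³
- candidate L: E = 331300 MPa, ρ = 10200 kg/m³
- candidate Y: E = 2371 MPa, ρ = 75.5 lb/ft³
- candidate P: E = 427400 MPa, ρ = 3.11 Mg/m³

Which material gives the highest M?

candidate J

Normalizing units and computing the index:
  candidate J: E = 95.18 GPa, ρ = 1590 kg/m³
  candidate L: E = 331.3 GPa, ρ = 10200 kg/m³
  candidate Y: E = 2.371 GPa, ρ = 1209 kg/m³
  candidate P: E = 427.4 GPa, ρ = 3110 kg/m³
  candidate J: M = 2.87×10⁻³
  candidate P: M = 2.42×10⁻³
  candidate Y: M = 1.10×10⁻³
  candidate L: M = 0.678×10⁻³
Candidate J ranks first.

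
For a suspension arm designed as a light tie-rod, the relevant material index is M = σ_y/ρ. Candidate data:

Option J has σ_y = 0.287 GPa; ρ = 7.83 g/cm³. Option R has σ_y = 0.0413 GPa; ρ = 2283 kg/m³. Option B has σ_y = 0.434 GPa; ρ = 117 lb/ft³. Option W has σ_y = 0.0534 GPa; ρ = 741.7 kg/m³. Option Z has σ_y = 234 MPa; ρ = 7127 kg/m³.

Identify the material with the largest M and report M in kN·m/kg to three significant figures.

Putting every candidate on a common basis:
  option J: σ_y = 287.0 MPa, ρ = 7830 kg/m³
  option R: σ_y = 41.30 MPa, ρ = 2283 kg/m³
  option B: σ_y = 434.0 MPa, ρ = 1874 kg/m³
  option W: σ_y = 53.40 MPa, ρ = 741.7 kg/m³
  option Z: σ_y = 234.0 MPa, ρ = 7127 kg/m³
  option B: M = 232 kN·m/kg
  option W: M = 72.0 kN·m/kg
  option J: M = 36.7 kN·m/kg
  option Z: M = 32.8 kN·m/kg
  option R: M = 18.1 kN·m/kg
Highest index: option B.

option B, M = 232 kN·m/kg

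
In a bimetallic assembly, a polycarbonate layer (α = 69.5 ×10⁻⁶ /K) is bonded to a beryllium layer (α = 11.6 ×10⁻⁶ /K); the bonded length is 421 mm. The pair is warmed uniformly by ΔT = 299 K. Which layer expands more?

polycarbonate

α(polycarbonate) = 69.5×10⁻⁶/K vs α(beryllium) = 11.6×10⁻⁶/K.
Higher α expands more for the same ΔT: polycarbonate.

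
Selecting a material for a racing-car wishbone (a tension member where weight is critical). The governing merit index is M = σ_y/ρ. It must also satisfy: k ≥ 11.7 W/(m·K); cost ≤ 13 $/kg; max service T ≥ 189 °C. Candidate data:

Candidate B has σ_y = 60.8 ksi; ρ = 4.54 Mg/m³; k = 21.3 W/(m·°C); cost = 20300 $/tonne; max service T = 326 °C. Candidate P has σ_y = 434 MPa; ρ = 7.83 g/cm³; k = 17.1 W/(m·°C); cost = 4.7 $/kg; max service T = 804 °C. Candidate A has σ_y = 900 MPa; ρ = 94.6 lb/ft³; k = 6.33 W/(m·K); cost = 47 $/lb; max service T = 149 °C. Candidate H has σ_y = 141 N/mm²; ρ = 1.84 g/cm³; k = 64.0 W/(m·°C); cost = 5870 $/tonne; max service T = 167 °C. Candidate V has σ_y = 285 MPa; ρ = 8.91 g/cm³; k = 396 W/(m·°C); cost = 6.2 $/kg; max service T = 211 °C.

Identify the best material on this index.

Screen on constraints: k ≥ 11.7 W/(m·K); cost ≤ 13 $/kg; max service T ≥ 189 °C. Survivors: candidate P, candidate V.
Convert each candidate to consistent units, then evaluate M:
  candidate P: σ_y = 434.0 MPa, ρ = 7830 kg/m³
  candidate V: σ_y = 285.0 MPa, ρ = 8910 kg/m³
  candidate P: M = 55.4 kN·m/kg
  candidate V: M = 32.0 kN·m/kg
The maximum is for candidate P.

candidate P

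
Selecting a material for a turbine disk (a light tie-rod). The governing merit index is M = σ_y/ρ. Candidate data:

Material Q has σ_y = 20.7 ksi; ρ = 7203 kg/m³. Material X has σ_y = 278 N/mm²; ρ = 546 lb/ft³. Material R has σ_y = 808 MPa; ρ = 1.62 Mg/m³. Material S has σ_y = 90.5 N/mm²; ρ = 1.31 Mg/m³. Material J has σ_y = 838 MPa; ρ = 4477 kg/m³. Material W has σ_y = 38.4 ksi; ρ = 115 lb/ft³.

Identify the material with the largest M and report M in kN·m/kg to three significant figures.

Normalizing units and computing the index:
  material Q: σ_y = 142.7 MPa, ρ = 7203 kg/m³
  material X: σ_y = 278.0 MPa, ρ = 8746 kg/m³
  material R: σ_y = 808.0 MPa, ρ = 1620 kg/m³
  material S: σ_y = 90.50 MPa, ρ = 1310 kg/m³
  material J: σ_y = 838.0 MPa, ρ = 4477 kg/m³
  material W: σ_y = 264.8 MPa, ρ = 1842 kg/m³
  material R: M = 499 kN·m/kg
  material J: M = 187 kN·m/kg
  material W: M = 144 kN·m/kg
  material S: M = 69.1 kN·m/kg
  material X: M = 31.8 kN·m/kg
  material Q: M = 19.8 kN·m/kg
Material R has the largest M.

material R, M = 499 kN·m/kg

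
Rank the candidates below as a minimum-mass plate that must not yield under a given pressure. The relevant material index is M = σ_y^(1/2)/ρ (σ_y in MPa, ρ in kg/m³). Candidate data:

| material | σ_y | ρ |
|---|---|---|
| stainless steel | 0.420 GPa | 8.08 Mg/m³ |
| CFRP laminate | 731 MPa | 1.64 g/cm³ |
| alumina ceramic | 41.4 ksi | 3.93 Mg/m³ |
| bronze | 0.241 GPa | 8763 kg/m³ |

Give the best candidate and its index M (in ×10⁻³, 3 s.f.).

CFRP laminate, M = 16.5×10⁻³

Normalizing units and computing the index:
  stainless steel: σ_y = 420.0 MPa, ρ = 8080 kg/m³
  CFRP laminate: σ_y = 731.0 MPa, ρ = 1640 kg/m³
  alumina ceramic: σ_y = 285.4 MPa, ρ = 3930 kg/m³
  bronze: σ_y = 241.0 MPa, ρ = 8763 kg/m³
  CFRP laminate: M = 16.5×10⁻³
  alumina ceramic: M = 4.30×10⁻³
  stainless steel: M = 2.54×10⁻³
  bronze: M = 1.77×10⁻³
Highest index: CFRP laminate.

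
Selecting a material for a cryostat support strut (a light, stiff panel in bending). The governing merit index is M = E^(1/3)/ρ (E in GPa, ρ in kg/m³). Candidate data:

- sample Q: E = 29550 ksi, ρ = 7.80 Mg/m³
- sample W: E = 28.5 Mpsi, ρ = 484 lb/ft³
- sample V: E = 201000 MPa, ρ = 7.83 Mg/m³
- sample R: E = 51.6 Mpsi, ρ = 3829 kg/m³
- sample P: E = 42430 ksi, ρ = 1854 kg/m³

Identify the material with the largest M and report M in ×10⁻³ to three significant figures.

After converting to SI:
  sample Q: E = 203.7 GPa, ρ = 7800 kg/m³
  sample W: E = 196.5 GPa, ρ = 7753 kg/m³
  sample V: E = 201.0 GPa, ρ = 7830 kg/m³
  sample R: E = 355.8 GPa, ρ = 3829 kg/m³
  sample P: E = 292.5 GPa, ρ = 1854 kg/m³
  sample P: M = 3.58×10⁻³
  sample R: M = 1.85×10⁻³
  sample Q: M = 0.754×10⁻³
  sample W: M = 0.750×10⁻³
  sample V: M = 0.748×10⁻³
Sample P has the largest M.

sample P, M = 3.58×10⁻³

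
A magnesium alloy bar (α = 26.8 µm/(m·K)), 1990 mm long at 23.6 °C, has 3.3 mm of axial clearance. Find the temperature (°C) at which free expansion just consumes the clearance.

85.5 °C

α·L₀·ΔT = 3.3 mm ⇒ ΔT = 3.3 / (26.8×10⁻⁶ × 1990.0) = 61.88 K.
T = 23.6 + 61.88 = 85.48 °C.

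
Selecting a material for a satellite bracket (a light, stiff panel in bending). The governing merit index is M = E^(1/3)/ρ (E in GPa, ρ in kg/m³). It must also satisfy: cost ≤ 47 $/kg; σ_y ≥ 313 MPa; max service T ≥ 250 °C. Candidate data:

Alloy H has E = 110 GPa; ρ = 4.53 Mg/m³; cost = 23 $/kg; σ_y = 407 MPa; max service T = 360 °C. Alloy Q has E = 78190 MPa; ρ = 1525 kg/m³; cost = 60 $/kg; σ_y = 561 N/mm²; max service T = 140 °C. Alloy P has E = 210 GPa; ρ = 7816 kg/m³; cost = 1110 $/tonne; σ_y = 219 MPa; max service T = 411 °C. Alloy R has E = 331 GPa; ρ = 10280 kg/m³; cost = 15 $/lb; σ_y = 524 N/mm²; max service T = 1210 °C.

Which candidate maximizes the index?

Screen on constraints: cost ≤ 47 $/kg; σ_y ≥ 313 MPa; max service T ≥ 250 °C. Survivors: alloy H, alloy R.
Convert each candidate to consistent units, then evaluate M:
  alloy H: E = 110.0 GPa, ρ = 4530 kg/m³
  alloy R: E = 331.0 GPa, ρ = 10280 kg/m³
  alloy H: M = 1.06×10⁻³
  alloy R: M = 0.673×10⁻³
Alloy H ranks first.

alloy H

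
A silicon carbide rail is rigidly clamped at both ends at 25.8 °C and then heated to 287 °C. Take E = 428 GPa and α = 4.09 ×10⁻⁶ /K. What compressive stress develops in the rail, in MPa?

457 MPa

ΔT = 261.2 K. Constrained thermal stress σ = E·α·ΔT = 428.0×10³ MPa × 4.09×10⁻⁶ × 261.2 = 457 MPa (compressive).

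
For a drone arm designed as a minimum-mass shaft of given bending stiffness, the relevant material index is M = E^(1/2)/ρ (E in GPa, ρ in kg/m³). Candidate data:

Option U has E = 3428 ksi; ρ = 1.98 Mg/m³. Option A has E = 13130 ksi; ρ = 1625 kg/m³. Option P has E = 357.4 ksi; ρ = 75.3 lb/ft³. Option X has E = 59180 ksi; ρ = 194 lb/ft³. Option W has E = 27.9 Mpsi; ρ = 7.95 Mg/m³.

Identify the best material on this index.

Convert each candidate to consistent units, then evaluate M:
  option U: E = 23.64 GPa, ρ = 1980 kg/m³
  option A: E = 90.53 GPa, ρ = 1625 kg/m³
  option P: E = 2.464 GPa, ρ = 1206 kg/m³
  option X: E = 408.0 GPa, ρ = 3108 kg/m³
  option W: E = 192.4 GPa, ρ = 7950 kg/m³
  option X: M = 6.50×10⁻³
  option A: M = 5.86×10⁻³
  option U: M = 2.46×10⁻³
  option W: M = 1.74×10⁻³
  option P: M = 1.30×10⁻³
The maximum is for option X.

option X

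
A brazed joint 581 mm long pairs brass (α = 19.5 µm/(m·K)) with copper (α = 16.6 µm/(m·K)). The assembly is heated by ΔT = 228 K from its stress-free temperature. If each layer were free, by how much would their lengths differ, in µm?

384 µm

Δα = |19.5 − 16.6|×10⁻⁶/K = 2.90×10⁻⁶/K.
ΔL_mismatch = Δα·L·ΔT = 2.90×10⁻⁶ × 581.0 mm × 228.0 K = 384 µm.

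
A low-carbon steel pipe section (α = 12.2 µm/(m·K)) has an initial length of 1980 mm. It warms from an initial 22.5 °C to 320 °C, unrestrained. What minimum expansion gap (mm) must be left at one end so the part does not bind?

ΔT = 320 − 22.5 = 297.5 K.
ΔL = α·L₀·ΔT = 12.2×10⁻⁶ × 1980 mm × 297.5 K = 7.19 mm.

7.19 mm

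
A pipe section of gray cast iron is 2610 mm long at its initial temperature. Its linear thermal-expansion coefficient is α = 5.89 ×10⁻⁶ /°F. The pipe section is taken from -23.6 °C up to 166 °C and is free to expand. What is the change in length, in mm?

Convert α: 5.89×10⁻⁶/°F × (9/5) = 10.6×10⁻⁶/K.
ΔT = 166 − (-23.6) = 189.6 K.
ΔL = α·L₀·ΔT = 10.6×10⁻⁶ × 2610 mm × 189.6 K = 5.25 mm.

5.25 mm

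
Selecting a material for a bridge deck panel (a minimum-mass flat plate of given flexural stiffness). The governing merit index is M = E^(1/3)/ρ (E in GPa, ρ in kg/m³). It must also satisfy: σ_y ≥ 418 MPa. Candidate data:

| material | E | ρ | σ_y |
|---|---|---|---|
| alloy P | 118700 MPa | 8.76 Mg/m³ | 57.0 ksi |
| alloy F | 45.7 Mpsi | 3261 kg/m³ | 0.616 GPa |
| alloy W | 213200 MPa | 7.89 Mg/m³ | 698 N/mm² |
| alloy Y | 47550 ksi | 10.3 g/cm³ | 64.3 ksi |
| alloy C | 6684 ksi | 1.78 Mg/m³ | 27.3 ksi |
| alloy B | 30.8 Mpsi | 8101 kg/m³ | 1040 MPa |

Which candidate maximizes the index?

Screen on constraints: σ_y ≥ 418 MPa. Survivors: alloy F, alloy W, alloy Y, alloy B.
In SI units:
  alloy F: E = 315.1 GPa, ρ = 3261 kg/m³
  alloy W: E = 213.2 GPa, ρ = 7890 kg/m³
  alloy Y: E = 327.8 GPa, ρ = 10300 kg/m³
  alloy B: E = 212.4 GPa, ρ = 8101 kg/m³
  alloy F: M = 2.09×10⁻³
  alloy W: M = 0.757×10⁻³
  alloy B: M = 0.736×10⁻³
  alloy Y: M = 0.669×10⁻³
Alloy F has the largest M.

alloy F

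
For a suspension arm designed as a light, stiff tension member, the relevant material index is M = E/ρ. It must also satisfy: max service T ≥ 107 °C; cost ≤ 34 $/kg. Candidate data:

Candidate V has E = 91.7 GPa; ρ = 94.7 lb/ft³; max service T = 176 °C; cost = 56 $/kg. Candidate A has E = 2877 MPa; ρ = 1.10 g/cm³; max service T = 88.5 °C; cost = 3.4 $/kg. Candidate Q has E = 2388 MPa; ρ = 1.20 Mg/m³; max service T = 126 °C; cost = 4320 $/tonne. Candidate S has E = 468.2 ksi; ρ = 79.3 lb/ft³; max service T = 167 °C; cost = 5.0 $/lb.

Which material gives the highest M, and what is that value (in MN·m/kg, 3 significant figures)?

candidate S, M = 2.54 MN·m/kg

Screen on constraints: max service T ≥ 107 °C; cost ≤ 34 $/kg. Survivors: candidate Q, candidate S.
Normalizing units and computing the index:
  candidate Q: E = 2.388 GPa, ρ = 1200 kg/m³
  candidate S: E = 3.228 GPa, ρ = 1270 kg/m³
  candidate S: M = 2.54 MN·m/kg
  candidate Q: M = 1.99 MN·m/kg
The maximum is for candidate S.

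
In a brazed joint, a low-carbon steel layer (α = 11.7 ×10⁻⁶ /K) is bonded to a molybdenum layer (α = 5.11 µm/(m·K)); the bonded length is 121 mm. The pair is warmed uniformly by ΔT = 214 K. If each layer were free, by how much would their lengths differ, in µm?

Δα = |11.7 − 5.11|×10⁻⁶/K = 6.59×10⁻⁶/K.
ΔL_mismatch = Δα·L·ΔT = 6.59×10⁻⁶ × 121.0 mm × 214.0 K = 171 µm.

171 µm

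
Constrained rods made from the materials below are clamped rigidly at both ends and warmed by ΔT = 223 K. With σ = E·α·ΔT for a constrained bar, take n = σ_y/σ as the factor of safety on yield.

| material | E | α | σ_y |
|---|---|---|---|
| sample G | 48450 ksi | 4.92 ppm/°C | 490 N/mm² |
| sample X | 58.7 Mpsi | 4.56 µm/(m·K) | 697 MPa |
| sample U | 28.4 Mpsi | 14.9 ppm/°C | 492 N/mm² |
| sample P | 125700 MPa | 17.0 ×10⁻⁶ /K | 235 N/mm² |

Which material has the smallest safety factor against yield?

sample P

With everything in SI (GPa, ×10⁻⁶/K, MPa):
  sample G: E = 334.1, α = 4.92, σ_y = 490.0 → σ = 367 MPa, n = 1.34
  sample X: E = 404.7, α = 4.56, σ_y = 697.0 → σ = 412 MPa, n = 1.69
  sample U: E = 195.8, α = 14.9, σ_y = 492.0 → σ = 651 MPa, n = 0.756
  sample P: E = 125.7, α = 17.0, σ_y = 235.0 → σ = 477 MPa, n = 0.493
Sample P has the lowest safety factor, n = 0.493.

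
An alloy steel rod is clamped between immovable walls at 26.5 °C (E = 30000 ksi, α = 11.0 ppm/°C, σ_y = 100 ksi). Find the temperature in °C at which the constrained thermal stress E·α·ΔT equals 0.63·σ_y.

217 °C

E = 30000 ksi = 206.8 GPa.
σ_y = 100 ksi = 689.5 MPa.
E·α·ΔT = 434.4 MPa ⇒ ΔT = 434.4 / (206.8×10³ × 11.0×10⁻⁶) = 190.9 K.
T = 26.5 + 190.9 = 217.4 °C.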